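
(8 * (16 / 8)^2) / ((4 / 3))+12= 36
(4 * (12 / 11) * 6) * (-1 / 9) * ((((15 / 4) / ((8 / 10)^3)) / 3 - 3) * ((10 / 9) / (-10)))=-13 / 72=-0.18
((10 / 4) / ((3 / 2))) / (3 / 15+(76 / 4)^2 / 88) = 2200 / 5679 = 0.39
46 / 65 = 0.71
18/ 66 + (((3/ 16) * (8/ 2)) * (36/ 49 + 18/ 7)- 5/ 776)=1148501/ 418264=2.75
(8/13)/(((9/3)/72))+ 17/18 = 3677/234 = 15.71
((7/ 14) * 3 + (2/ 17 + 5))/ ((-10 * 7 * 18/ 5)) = -25/ 952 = -0.03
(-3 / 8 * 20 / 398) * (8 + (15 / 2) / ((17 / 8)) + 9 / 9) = -3195 / 13532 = -0.24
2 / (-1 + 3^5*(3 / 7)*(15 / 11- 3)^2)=1694 / 235349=0.01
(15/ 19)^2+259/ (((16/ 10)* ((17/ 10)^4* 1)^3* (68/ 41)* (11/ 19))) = 35894412037692194075/ 39331079368669475827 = 0.91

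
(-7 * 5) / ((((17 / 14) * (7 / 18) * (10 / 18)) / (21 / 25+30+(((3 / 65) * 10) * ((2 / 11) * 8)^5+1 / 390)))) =-4018067685954 / 889806775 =-4515.66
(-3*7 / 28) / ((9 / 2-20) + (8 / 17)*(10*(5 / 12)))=0.06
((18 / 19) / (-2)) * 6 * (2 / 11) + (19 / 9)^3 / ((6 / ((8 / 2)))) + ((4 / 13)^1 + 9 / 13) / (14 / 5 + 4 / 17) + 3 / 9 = 252308207 / 39309138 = 6.42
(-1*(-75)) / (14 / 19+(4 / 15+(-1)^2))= 21375 / 571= 37.43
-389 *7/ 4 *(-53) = 144319/ 4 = 36079.75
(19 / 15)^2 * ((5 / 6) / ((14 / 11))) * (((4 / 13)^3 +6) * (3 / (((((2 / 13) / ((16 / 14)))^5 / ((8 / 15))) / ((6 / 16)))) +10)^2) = 17133271329595388286072314 / 14661630633502125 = 1168578840.78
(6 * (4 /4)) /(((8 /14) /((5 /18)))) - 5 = -25 /12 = -2.08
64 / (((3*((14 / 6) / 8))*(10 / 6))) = 1536 / 35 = 43.89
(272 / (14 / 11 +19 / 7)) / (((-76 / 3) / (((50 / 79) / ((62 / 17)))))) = -6675900 / 14285017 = -0.47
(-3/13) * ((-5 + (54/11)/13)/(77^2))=0.00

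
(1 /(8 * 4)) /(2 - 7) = -1 /160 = -0.01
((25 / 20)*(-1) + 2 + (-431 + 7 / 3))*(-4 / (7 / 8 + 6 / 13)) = 534040 / 417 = 1280.67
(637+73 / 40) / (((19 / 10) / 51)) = 1303203 / 76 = 17147.41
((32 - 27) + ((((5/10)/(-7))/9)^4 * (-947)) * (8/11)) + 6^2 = 14209169875/346565142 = 41.00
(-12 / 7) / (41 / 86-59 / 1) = 1032 / 35231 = 0.03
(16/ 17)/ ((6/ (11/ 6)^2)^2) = 14641/ 49572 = 0.30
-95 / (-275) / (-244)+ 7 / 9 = 0.78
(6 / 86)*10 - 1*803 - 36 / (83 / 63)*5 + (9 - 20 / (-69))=-228933824 / 246261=-929.64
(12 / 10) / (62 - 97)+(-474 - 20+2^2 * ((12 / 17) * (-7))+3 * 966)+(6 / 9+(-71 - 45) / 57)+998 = 191101562 / 56525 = 3380.83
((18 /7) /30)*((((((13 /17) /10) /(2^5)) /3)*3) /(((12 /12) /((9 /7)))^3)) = 28431 /65307200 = 0.00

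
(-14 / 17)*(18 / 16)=-63 / 68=-0.93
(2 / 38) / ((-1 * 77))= -1 / 1463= -0.00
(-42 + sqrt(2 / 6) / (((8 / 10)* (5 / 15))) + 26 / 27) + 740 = 701.13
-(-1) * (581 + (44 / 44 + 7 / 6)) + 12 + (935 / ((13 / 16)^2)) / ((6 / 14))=3954539 / 1014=3899.94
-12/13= -0.92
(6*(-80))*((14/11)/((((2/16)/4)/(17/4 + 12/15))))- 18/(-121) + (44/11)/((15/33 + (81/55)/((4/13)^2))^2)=-2371171300499534/24018490441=-98722.74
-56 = -56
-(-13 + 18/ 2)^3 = 64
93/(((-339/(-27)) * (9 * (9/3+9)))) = 31/452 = 0.07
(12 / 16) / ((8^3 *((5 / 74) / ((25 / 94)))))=0.01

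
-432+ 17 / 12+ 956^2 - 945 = 10950725 / 12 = 912560.42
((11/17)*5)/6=55/102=0.54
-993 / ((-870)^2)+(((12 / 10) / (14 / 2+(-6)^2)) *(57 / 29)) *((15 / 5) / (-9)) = -212593 / 10848900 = -0.02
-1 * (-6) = 6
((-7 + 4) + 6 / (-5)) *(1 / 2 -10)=399 / 10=39.90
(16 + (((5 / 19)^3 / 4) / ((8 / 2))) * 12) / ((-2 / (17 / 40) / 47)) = -351041449 / 2194880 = -159.94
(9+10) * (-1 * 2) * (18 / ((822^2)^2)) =-19 / 12681912996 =-0.00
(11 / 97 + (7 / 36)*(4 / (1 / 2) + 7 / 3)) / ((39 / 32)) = 177896 / 102141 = 1.74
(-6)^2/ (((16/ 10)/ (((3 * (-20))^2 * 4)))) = 324000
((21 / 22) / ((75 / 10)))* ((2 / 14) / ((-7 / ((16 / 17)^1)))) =-16 / 6545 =-0.00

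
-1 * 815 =-815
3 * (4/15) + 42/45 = 26/15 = 1.73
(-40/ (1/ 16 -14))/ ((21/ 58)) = 37120/ 4683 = 7.93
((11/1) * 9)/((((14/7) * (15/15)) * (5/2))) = 99/5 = 19.80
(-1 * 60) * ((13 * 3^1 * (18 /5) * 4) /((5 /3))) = -101088 /5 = -20217.60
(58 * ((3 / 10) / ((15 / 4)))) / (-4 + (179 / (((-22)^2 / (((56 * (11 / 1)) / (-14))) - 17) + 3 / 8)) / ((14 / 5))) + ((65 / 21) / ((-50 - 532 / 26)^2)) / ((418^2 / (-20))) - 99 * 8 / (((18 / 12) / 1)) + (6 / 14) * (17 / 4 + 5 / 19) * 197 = -105150530126997533 / 711941889766800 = -147.70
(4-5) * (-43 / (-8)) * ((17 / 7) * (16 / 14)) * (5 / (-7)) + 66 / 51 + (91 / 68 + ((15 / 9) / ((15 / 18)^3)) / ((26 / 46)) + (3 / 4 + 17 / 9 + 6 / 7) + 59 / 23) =19178566129 / 784561050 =24.44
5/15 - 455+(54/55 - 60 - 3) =-85253/165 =-516.68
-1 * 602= -602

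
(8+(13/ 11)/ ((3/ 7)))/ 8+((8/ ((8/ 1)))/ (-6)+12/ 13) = 7211/ 3432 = 2.10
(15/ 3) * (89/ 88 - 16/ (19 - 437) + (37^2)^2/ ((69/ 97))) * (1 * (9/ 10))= 911877146157/ 76912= 11856110.18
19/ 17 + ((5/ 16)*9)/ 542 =165533/ 147424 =1.12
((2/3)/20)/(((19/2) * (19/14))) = 14/5415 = 0.00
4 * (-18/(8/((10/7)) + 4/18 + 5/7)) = -22680/2059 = -11.02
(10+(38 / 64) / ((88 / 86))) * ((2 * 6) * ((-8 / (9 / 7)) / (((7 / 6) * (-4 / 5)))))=74485 / 88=846.42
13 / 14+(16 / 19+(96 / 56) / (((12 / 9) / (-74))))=-24837 / 266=-93.37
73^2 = 5329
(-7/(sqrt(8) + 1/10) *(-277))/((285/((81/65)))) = -104706/986765 + 418824 *sqrt(2)/197353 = 2.90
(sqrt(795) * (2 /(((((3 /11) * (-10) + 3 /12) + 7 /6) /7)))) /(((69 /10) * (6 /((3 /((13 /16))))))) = -49280 * sqrt(795) /51727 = -26.86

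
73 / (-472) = -73 / 472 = -0.15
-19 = -19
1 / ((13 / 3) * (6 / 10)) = 0.38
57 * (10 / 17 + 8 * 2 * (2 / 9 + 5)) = 244606 / 51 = 4796.20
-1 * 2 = -2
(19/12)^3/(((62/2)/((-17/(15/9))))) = -1.31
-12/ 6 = -2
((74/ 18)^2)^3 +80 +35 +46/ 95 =249574448066/ 50486895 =4943.35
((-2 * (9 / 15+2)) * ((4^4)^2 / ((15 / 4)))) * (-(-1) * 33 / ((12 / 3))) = -18743296 / 25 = -749731.84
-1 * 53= -53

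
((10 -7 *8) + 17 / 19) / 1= -857 / 19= -45.11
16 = 16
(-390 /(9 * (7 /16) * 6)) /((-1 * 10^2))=52 /315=0.17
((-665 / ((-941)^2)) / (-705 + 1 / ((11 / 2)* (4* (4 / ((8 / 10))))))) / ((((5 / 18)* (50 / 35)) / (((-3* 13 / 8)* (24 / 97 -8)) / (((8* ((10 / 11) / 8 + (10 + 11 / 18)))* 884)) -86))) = -222046390780137 / 961807946871051814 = -0.00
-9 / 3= -3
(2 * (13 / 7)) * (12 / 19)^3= 44928 / 48013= 0.94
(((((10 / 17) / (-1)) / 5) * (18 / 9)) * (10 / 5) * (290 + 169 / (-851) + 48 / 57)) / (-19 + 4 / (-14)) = 52633448 / 7421571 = 7.09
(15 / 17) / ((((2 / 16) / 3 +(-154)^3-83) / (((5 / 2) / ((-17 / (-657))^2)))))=-388484100 / 430655534551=-0.00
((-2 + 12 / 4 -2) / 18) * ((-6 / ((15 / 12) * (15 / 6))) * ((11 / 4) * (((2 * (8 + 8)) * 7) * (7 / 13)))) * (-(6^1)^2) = -413952 / 325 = -1273.70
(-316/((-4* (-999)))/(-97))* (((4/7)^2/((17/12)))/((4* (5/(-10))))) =-2528/26906733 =-0.00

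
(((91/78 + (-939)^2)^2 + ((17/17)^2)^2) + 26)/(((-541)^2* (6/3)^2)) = 27987623251861/42146064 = 664062.56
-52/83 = -0.63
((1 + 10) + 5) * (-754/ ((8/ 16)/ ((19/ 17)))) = -458432/ 17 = -26966.59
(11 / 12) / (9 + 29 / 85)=935 / 9528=0.10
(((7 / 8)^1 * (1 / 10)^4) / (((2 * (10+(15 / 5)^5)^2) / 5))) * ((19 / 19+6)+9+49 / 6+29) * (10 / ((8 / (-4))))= -203 / 223449600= -0.00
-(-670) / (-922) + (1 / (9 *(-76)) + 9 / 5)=1689911 / 1576620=1.07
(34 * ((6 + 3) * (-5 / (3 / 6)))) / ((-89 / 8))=24480 / 89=275.06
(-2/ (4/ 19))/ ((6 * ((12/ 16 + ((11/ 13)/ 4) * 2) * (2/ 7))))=-1729/ 366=-4.72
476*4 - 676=1228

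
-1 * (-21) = 21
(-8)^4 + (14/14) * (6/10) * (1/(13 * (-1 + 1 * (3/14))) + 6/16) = 23430071/5720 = 4096.17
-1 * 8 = -8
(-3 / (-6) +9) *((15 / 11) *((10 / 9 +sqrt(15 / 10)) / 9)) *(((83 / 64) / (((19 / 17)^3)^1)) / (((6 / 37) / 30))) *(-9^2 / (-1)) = 5657933625 / 254144 +10184280525 *sqrt(6) / 1016576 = 46802.23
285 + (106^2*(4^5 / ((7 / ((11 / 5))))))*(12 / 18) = 253154533 / 105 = 2410995.55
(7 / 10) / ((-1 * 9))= -7 / 90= -0.08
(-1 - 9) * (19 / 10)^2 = -361 / 10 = -36.10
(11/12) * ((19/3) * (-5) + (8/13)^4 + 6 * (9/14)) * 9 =-45632422/199927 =-228.25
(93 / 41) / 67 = 93 / 2747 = 0.03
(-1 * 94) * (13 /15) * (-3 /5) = 1222 /25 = 48.88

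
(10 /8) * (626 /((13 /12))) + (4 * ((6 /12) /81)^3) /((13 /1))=9980461981 /13817466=722.31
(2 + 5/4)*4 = 13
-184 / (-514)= 92 / 257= 0.36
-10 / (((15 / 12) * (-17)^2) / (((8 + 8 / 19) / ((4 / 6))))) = -1920 / 5491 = -0.35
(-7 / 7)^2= 1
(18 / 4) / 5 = 9 / 10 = 0.90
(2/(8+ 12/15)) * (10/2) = 1.14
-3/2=-1.50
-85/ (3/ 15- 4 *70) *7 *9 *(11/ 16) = 13.16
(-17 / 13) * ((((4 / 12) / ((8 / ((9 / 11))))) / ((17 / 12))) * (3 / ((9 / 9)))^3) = -243 / 286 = -0.85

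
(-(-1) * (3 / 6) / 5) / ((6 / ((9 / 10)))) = 3 / 200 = 0.02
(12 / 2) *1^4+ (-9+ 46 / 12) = 5 / 6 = 0.83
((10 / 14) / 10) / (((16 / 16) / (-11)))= -11 / 14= -0.79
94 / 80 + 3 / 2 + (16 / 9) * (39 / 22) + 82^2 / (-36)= -716567 / 3960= -180.95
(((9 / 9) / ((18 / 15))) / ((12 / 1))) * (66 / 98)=55 / 1176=0.05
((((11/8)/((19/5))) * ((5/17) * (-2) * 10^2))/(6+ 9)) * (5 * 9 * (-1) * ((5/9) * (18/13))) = 206250/4199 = 49.12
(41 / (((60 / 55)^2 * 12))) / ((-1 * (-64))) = 4961 / 110592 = 0.04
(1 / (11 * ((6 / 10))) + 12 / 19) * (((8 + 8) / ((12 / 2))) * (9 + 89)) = 384944 / 1881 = 204.65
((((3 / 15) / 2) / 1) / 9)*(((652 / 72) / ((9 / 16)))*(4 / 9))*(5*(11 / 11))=2608 / 6561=0.40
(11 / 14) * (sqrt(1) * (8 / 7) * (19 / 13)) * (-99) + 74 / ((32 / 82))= 59.70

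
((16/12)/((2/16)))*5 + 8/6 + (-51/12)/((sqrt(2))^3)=53.16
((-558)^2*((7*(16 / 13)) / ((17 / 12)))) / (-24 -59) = -418473216 / 18343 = -22813.78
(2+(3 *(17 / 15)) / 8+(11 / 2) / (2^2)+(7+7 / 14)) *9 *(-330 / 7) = -33561 / 7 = -4794.43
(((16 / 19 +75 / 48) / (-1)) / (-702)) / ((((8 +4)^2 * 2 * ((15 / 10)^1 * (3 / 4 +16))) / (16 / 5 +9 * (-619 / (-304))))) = 0.00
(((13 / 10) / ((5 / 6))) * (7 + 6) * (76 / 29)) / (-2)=-19266 / 725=-26.57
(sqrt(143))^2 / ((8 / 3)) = 429 / 8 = 53.62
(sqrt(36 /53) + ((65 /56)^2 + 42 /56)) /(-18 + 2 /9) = -59193 /501760-27*sqrt(53) /4240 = -0.16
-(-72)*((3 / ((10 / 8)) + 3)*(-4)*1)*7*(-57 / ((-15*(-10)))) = 517104 / 125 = 4136.83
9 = 9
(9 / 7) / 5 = 9 / 35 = 0.26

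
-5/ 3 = -1.67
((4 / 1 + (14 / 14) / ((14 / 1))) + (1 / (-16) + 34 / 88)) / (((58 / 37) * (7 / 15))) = 6.01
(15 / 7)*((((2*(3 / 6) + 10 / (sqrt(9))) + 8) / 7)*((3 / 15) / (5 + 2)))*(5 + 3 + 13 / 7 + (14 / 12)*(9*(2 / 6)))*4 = 13838 / 2401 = 5.76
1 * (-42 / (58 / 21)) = -441 / 29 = -15.21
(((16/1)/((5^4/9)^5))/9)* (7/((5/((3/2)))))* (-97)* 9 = -962262504/476837158203125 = -0.00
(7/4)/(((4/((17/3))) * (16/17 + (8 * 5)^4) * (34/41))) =4879/4177921536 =0.00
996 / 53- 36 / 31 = 17.63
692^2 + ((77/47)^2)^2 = 2336738715425/4879681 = 478871.20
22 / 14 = 11 / 7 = 1.57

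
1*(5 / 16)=5 / 16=0.31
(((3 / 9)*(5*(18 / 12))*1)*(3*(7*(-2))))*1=-105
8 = 8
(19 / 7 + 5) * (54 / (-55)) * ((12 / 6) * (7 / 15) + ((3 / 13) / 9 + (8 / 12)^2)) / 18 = -14778 / 25025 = -0.59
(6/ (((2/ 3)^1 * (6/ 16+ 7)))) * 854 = 61488/ 59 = 1042.17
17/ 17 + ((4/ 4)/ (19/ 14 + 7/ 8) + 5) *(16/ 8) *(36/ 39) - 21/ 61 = 1061984/ 99125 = 10.71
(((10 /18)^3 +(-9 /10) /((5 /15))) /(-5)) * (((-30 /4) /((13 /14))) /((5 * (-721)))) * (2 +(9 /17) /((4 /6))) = 350227 /110628180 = 0.00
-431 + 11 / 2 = -851 / 2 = -425.50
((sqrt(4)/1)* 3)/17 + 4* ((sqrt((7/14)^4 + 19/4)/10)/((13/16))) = 6/17 + 8* sqrt(77)/65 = 1.43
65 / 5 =13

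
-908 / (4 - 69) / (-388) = -0.04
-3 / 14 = -0.21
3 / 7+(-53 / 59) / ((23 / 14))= -1123 / 9499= -0.12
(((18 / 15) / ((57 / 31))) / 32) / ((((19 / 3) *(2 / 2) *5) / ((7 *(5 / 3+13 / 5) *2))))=1736 / 45125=0.04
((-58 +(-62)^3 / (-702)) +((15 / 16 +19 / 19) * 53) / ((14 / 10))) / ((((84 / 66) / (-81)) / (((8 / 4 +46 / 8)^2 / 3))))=-147462669827 / 326144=-452139.76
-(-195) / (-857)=-0.23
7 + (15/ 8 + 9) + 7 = 199/ 8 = 24.88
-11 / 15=-0.73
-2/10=-1/5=-0.20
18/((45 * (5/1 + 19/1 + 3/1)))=2/135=0.01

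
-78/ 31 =-2.52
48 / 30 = 8 / 5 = 1.60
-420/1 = -420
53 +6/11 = 589/11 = 53.55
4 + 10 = 14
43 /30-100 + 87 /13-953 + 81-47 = -394241 /390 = -1010.87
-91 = -91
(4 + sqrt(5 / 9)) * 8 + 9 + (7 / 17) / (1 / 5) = 8 * sqrt(5) / 3 + 732 / 17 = 49.02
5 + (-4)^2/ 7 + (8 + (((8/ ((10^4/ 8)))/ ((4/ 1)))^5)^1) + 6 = 14209747314453132/ 667572021484375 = 21.29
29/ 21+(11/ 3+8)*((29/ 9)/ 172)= 51997/ 32508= 1.60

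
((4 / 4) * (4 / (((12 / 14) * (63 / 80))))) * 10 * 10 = 592.59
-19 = -19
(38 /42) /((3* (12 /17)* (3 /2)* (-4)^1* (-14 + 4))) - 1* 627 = -28440397 /45360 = -626.99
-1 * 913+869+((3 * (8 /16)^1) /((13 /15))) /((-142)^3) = -3275601517 /74445488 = -44.00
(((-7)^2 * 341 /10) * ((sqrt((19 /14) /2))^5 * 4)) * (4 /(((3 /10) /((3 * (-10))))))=-615505 * sqrt(133) /7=-1014049.99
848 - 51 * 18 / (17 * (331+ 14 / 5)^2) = 2362154378 / 2785561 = 848.00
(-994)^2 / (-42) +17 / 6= -141131 / 6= -23521.83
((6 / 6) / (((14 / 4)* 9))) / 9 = 2 / 567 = 0.00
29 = 29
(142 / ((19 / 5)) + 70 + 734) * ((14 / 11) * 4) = 4283.33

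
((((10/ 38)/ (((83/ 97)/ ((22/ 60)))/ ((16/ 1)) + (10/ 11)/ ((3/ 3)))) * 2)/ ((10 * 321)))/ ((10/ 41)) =174988/ 274607475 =0.00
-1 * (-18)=18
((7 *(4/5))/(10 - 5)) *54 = 1512/25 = 60.48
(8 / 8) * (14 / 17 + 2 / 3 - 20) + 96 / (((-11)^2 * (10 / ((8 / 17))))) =-569968 / 30855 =-18.47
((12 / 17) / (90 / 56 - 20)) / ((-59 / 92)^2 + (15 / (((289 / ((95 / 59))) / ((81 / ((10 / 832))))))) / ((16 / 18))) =-2852435712 / 47123812452265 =-0.00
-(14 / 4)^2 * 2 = -49 / 2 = -24.50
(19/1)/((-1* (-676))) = 19/676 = 0.03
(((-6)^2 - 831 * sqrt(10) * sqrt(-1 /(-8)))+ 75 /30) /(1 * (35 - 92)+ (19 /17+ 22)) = -1309 /1152+ 4709 * sqrt(5) /384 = 26.28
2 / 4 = 1 / 2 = 0.50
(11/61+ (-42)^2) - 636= 68819/61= 1128.18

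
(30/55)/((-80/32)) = -12/55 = -0.22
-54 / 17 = -3.18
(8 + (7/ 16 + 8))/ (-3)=-263/ 48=-5.48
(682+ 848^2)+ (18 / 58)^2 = 605340107 / 841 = 719786.10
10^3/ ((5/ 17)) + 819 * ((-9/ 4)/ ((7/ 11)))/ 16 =206017/ 64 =3219.02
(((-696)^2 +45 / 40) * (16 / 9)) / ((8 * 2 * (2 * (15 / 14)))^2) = 7033019 / 9600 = 732.61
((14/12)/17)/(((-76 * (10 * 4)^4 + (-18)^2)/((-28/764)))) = 49/3790411607832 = 0.00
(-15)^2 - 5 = 220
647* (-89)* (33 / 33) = -57583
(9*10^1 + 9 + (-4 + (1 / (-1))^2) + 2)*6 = 588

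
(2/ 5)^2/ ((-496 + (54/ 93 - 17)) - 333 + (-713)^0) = -124/ 654425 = -0.00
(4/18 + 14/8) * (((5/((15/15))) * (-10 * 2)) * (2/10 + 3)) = -5680/9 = -631.11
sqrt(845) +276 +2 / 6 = 13 * sqrt(5) +829 / 3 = 305.40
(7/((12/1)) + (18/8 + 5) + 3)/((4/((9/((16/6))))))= 585/64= 9.14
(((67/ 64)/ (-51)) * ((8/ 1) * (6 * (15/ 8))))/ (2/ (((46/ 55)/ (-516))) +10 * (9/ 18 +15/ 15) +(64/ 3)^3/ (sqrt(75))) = 587956838400 * sqrt(3)/ 112537055320027 +35430986941875/ 3601185770240864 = 0.02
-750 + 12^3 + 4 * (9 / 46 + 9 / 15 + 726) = 446796 / 115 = 3885.18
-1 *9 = -9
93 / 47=1.98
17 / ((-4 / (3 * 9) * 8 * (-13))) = 459 / 416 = 1.10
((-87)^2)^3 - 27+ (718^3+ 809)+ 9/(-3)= 433996348020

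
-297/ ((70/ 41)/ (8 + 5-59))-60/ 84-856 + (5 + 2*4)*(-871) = -146219/ 35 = -4177.69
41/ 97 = 0.42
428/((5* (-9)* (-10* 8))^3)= 107/11664000000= 0.00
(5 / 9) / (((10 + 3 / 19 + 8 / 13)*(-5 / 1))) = -247 / 23949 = -0.01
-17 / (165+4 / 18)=-153 / 1487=-0.10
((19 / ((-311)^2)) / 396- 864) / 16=-33092509805 / 612824256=-54.00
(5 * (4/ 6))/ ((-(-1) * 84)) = 5/ 126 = 0.04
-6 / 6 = -1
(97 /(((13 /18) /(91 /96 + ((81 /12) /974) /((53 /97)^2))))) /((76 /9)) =334014083811 /21625075264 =15.45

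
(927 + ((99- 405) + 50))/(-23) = -671/23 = -29.17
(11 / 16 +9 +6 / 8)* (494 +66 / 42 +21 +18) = 312457 / 56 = 5579.59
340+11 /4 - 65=1111 /4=277.75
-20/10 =-2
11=11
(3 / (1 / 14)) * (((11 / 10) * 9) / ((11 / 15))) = 567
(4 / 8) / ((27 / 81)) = 3 / 2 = 1.50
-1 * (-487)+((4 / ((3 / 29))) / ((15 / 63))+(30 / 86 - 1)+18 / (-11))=1530421 / 2365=647.11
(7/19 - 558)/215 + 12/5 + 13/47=15928/191995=0.08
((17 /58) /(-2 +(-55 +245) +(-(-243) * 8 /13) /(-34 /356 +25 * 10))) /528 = 9830743 /3339929510016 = 0.00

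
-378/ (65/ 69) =-401.26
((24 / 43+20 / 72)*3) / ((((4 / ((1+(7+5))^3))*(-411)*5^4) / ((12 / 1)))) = -1421459 / 22091250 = -0.06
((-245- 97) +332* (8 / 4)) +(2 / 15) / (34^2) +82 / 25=14100893 / 43350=325.28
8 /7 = 1.14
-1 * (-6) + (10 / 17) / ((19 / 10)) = 2038 / 323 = 6.31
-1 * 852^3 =-618470208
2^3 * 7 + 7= 63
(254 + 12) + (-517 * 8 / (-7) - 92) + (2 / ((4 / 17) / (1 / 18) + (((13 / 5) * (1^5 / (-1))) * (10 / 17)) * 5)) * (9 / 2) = 309461 / 406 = 762.22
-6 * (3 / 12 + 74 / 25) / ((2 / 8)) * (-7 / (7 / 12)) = 23112 / 25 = 924.48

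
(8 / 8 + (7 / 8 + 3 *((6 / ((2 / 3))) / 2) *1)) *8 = 123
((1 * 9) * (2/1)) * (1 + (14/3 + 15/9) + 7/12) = 285/2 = 142.50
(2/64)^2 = 1/1024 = 0.00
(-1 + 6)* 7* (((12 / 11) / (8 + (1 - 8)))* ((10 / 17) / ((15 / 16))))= 4480 / 187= 23.96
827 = 827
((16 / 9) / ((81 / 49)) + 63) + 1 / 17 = 794816 / 12393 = 64.13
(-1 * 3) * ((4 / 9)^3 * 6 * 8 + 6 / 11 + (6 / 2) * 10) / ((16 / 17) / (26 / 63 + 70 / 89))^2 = -4742257102703 / 28011658059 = -169.30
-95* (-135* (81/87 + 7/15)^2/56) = 2633856/5887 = 447.40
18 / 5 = 3.60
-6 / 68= -3 / 34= -0.09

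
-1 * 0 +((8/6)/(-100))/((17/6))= -2/425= -0.00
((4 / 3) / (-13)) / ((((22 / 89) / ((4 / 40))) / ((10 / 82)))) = -89 / 17589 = -0.01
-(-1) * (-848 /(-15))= 848 /15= 56.53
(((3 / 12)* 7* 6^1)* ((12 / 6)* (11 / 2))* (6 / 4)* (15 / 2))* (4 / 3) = 3465 / 2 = 1732.50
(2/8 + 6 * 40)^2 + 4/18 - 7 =8310713/144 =57713.28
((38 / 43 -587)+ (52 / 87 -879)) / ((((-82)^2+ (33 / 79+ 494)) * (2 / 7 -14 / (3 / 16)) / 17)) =3678990026 / 79339333755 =0.05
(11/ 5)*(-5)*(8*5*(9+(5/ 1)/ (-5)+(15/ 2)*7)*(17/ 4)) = -113135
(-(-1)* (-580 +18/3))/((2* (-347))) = 287/347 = 0.83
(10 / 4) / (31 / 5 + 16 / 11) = 275 / 842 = 0.33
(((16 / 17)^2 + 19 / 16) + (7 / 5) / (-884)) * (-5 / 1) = -622679 / 60112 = -10.36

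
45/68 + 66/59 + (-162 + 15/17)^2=1770621987/68204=25960.68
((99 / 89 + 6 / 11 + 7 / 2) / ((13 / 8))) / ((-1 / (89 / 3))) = -40396 / 429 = -94.16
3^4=81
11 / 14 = 0.79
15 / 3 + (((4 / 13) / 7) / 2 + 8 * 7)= 5553 / 91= 61.02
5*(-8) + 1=-39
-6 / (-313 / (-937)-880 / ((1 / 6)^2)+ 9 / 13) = 36543 / 192940789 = 0.00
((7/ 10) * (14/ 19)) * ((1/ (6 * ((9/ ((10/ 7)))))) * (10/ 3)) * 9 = 70/ 171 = 0.41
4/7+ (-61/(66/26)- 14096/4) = -819463/231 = -3547.46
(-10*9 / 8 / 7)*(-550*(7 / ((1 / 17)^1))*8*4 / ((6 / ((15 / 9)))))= 935000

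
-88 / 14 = -44 / 7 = -6.29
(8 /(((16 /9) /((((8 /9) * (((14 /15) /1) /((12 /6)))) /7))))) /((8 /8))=4 /15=0.27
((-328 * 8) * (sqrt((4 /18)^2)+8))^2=37704318976 /81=465485419.46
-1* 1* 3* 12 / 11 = -36 / 11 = -3.27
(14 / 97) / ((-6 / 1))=-7 / 291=-0.02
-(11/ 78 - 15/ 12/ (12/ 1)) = -23/ 624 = -0.04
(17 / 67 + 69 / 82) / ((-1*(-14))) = 6017 / 76916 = 0.08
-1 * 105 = -105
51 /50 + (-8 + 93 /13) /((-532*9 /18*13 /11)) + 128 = 72501076 /561925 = 129.02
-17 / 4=-4.25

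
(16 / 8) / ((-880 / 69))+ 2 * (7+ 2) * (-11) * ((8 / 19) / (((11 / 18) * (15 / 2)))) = -30675 / 1672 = -18.35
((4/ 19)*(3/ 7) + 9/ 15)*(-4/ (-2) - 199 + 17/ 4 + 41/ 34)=-70335/ 532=-132.21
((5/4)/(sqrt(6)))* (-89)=-445* sqrt(6)/24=-45.42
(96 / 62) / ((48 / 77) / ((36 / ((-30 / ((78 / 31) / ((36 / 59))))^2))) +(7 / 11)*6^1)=362386024 / 1108106191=0.33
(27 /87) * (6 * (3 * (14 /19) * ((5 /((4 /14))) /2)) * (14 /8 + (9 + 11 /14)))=48195 /116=415.47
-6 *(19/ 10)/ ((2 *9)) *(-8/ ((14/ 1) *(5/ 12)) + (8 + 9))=-10393/ 1050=-9.90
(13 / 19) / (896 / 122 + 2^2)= 793 / 13148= 0.06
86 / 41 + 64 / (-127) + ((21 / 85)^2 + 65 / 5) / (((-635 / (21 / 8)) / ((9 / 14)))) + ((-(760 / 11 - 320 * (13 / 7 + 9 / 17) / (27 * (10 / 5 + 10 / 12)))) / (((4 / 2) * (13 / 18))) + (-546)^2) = 298076.64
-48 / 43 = -1.12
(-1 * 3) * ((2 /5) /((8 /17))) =-51 /20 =-2.55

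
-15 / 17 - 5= -100 / 17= -5.88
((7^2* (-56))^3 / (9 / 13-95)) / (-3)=-134296804096 / 1839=-73027082.16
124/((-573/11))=-1364/573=-2.38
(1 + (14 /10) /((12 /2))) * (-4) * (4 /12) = -74 /45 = -1.64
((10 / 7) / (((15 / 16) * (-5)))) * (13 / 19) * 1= -416 / 1995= -0.21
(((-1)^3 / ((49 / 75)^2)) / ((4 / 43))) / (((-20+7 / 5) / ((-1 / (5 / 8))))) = -161250 / 74431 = -2.17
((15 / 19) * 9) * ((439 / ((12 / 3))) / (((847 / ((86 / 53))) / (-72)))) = -91742220 / 852929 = -107.56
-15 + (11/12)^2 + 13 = -1.16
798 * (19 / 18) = 842.33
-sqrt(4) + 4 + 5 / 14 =33 / 14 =2.36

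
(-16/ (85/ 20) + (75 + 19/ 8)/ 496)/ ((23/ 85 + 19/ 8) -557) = 1217145/ 186972656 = 0.01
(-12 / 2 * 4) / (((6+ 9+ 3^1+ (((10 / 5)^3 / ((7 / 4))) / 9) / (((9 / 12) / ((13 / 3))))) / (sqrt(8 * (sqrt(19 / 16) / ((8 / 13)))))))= -3402 * sqrt(13) * 19^(1 / 4) / 5935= -4.31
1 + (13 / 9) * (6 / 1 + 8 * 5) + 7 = 670 / 9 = 74.44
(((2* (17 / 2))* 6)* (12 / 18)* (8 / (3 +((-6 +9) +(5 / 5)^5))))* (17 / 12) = 2312 / 21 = 110.10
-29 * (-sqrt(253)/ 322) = 29 * sqrt(253)/ 322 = 1.43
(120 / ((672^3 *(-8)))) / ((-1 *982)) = 5 / 99334029312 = 0.00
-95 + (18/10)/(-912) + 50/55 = -1573233/16720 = -94.09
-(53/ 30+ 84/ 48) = -211/ 60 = -3.52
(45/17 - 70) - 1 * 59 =-2148/17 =-126.35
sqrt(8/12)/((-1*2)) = -sqrt(6)/6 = -0.41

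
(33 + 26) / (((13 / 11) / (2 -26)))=-15576 / 13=-1198.15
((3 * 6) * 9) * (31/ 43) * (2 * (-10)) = -100440/ 43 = -2335.81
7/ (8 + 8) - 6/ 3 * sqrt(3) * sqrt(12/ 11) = 7/ 16 - 12 * sqrt(11)/ 11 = -3.18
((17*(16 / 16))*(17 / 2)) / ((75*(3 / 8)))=1156 / 225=5.14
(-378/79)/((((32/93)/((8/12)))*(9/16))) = -1302/79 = -16.48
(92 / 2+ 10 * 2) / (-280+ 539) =0.25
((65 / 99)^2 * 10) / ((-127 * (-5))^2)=1690 / 158080329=0.00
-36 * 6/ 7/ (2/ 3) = -46.29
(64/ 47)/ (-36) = -16/ 423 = -0.04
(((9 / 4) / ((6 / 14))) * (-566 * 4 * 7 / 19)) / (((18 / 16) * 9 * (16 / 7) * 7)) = -13867 / 513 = -27.03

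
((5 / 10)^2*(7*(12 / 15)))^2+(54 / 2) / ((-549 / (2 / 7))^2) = 26802463 / 13674675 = 1.96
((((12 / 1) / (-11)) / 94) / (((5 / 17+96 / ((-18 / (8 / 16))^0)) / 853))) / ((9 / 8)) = -232016 / 2538987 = -0.09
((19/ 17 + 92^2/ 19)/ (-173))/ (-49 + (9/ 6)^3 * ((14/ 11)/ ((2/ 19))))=1813416/ 5755537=0.32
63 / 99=7 / 11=0.64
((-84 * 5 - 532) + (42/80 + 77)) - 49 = -36939/40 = -923.48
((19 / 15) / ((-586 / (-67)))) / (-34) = -1273 / 298860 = -0.00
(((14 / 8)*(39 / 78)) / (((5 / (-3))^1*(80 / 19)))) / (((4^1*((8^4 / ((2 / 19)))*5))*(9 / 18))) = -0.00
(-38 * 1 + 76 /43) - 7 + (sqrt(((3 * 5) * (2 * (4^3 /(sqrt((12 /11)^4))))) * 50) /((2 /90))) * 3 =-1859 /43 + 9900 * sqrt(15) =38299.30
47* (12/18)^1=94/3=31.33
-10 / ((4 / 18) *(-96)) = 15 / 32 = 0.47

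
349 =349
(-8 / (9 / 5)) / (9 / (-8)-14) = 320 / 1089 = 0.29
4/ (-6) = -2/ 3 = -0.67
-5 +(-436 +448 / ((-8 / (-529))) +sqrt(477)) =3 * sqrt(53) +29183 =29204.84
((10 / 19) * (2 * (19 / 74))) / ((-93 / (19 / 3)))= -0.02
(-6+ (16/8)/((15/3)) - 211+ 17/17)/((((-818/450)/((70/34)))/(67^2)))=7621648650/6953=1096166.93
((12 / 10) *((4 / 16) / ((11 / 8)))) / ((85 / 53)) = 636 / 4675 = 0.14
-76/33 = -2.30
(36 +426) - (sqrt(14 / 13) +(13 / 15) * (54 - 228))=3064 / 5 - sqrt(182) / 13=611.76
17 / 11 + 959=10566 / 11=960.55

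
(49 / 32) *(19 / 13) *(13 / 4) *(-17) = -123.65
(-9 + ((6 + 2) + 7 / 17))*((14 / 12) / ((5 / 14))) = -98 / 51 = -1.92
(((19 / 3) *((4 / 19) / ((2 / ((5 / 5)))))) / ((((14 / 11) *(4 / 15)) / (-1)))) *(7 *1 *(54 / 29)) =-1485 / 58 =-25.60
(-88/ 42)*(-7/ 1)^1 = 44/ 3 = 14.67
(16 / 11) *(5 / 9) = 80 / 99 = 0.81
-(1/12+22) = -265/12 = -22.08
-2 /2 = -1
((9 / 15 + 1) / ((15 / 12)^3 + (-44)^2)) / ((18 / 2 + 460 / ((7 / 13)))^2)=25088 / 22646361468105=0.00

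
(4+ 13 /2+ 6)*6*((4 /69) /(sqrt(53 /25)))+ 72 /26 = 36 /13+ 660*sqrt(53) /1219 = 6.71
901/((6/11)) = 9911/6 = 1651.83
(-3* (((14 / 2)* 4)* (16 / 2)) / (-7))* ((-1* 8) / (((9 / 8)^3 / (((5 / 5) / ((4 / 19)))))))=-622592 / 243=-2562.11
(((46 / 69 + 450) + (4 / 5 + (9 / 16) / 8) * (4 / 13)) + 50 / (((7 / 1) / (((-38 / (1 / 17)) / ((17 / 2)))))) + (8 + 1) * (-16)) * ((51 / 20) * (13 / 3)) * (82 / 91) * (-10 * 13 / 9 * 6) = 7182656791 / 35280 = 203590.05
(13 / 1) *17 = 221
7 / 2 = 3.50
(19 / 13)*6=114 / 13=8.77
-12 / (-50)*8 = 48 / 25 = 1.92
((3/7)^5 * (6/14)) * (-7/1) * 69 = -50301/16807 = -2.99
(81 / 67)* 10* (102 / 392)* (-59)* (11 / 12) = -4468365 / 26264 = -170.13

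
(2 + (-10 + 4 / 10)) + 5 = -13 / 5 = -2.60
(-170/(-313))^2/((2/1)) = 14450/97969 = 0.15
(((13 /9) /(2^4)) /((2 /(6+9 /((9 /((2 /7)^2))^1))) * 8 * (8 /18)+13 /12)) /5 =1937 /241660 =0.01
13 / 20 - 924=-18467 / 20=-923.35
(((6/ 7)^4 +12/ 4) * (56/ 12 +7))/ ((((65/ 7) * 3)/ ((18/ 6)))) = 2833/ 637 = 4.45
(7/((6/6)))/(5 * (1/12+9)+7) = 0.13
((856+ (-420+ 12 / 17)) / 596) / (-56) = -232 / 17731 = -0.01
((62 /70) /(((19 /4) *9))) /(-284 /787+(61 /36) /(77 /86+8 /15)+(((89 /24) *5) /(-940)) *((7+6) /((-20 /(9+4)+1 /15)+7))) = 2192485394176 /82411593621495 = 0.03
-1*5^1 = -5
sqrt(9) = 3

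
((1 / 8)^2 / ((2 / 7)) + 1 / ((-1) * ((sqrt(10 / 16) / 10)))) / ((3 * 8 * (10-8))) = -0.26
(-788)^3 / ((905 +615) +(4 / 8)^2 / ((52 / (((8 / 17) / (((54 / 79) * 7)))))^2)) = -3414654750478503168 / 10607468121121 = -321910.44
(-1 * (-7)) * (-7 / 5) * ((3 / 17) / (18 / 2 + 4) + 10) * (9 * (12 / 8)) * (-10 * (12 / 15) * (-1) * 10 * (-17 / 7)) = 257388.92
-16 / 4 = -4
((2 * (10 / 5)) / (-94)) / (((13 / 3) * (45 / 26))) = -4 / 705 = -0.01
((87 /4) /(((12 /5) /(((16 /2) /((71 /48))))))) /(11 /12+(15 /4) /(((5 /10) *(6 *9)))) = 62640 /1349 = 46.43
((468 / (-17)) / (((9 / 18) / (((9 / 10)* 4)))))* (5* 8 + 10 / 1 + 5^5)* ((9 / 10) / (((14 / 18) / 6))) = -519946128 / 119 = -4369295.19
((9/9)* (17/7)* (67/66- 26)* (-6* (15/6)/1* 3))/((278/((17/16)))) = 7148415/684992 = 10.44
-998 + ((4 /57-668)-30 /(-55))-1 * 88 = -1099372 /627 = -1753.38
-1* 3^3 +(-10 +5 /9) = -328 /9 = -36.44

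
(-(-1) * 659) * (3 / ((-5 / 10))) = -3954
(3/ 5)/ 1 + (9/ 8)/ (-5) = 0.38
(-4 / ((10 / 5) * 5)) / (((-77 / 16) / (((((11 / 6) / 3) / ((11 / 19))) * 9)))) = 304 / 385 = 0.79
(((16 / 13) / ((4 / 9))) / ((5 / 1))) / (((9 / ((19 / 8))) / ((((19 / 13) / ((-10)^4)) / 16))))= 361 / 270400000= 0.00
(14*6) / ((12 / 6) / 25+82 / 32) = 4800 / 151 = 31.79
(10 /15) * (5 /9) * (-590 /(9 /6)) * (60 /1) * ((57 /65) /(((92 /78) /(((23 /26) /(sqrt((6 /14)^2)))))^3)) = -9612575 /234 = -41079.38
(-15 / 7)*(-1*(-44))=-660 / 7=-94.29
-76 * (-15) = 1140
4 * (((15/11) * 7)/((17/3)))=1260/187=6.74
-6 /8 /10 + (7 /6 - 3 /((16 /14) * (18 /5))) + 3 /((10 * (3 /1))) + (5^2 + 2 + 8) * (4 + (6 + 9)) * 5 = 266037 /80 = 3325.46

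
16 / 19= 0.84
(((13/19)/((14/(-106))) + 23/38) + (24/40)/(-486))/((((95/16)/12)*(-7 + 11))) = -3944144/1705725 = -2.31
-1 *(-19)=19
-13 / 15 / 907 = -13 / 13605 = -0.00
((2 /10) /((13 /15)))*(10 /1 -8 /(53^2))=2.31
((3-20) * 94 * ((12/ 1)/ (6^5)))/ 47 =-17/ 324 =-0.05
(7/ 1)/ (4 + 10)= 1/ 2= 0.50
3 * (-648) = -1944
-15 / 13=-1.15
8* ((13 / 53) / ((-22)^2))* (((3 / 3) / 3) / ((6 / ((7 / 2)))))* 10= 455 / 57717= 0.01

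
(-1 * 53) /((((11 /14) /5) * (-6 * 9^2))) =1855 /2673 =0.69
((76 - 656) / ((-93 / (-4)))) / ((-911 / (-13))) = -30160 / 84723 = -0.36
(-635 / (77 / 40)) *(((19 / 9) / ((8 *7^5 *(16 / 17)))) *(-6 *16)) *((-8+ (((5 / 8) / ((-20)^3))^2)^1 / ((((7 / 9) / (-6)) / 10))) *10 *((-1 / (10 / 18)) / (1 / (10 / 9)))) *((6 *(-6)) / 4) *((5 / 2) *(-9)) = 2540493031441545 / 148422213632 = 17116.66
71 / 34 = 2.09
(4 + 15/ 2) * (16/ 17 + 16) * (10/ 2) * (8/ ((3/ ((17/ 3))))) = 14720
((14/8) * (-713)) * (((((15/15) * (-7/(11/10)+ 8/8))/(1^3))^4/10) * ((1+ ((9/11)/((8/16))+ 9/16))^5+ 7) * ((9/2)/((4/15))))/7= -13470569854203296130064425/158239190914433024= -85127898.95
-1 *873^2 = -762129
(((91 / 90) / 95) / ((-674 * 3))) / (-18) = 91 / 311185800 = 0.00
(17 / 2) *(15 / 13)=255 / 26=9.81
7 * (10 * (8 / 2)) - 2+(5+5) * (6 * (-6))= -82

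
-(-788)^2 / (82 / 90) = -27942480 / 41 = -681523.90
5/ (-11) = -5/ 11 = -0.45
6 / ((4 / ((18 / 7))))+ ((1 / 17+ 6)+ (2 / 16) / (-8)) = 75401 / 7616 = 9.90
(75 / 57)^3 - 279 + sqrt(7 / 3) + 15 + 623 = sqrt(21) / 3 + 2478006 / 6859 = 362.81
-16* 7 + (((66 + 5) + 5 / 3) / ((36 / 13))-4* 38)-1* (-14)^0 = -12893 / 54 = -238.76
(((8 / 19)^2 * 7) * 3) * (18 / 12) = 2016 / 361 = 5.58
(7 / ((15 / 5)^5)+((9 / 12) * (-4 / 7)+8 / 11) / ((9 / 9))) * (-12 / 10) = -12256 / 31185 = -0.39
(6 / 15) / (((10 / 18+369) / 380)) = 684 / 1663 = 0.41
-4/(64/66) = -4.12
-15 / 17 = -0.88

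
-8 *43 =-344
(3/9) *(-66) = -22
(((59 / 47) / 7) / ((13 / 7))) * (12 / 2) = 354 / 611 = 0.58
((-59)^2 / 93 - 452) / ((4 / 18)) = -115665 / 62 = -1865.56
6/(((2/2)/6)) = 36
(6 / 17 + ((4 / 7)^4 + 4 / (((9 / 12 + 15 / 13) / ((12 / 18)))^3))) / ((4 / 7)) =337538874443 / 305521927326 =1.10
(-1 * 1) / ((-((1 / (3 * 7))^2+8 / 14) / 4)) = 1764 / 253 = 6.97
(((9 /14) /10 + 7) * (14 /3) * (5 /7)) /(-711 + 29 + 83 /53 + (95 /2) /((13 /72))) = -681421 /12077478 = -0.06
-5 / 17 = -0.29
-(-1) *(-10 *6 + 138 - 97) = -19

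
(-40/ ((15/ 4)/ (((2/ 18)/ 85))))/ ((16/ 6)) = -4/ 765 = -0.01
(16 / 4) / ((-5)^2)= 4 / 25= 0.16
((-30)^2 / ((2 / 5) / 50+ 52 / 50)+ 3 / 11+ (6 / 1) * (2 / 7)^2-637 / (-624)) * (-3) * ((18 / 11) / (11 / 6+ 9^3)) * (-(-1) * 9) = -708744542787 / 13623300460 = -52.02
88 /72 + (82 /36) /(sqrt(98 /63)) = 11 /9 + 41*sqrt(14) /84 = 3.05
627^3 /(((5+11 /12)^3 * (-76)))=-5604447024 /357911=-15658.77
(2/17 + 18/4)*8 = 628/17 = 36.94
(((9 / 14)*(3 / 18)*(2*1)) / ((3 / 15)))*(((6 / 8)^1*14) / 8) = 45 / 32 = 1.41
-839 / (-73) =839 / 73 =11.49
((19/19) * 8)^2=64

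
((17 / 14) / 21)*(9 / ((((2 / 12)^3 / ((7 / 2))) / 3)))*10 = 82620 / 7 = 11802.86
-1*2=-2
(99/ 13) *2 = 198/ 13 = 15.23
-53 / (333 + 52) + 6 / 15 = 101 / 385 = 0.26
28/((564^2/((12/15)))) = 7/99405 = 0.00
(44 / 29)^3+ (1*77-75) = 133962 / 24389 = 5.49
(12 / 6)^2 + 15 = 19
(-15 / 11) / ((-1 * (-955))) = -0.00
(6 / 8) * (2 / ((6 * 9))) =1 / 36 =0.03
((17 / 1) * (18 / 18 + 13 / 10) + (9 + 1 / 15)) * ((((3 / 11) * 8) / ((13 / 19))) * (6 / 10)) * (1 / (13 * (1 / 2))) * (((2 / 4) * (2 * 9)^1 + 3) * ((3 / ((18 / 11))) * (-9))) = -2372112 / 845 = -2807.23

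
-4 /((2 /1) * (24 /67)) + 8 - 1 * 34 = -379 /12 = -31.58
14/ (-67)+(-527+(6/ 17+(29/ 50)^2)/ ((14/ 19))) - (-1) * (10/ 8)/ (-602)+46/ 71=-525.63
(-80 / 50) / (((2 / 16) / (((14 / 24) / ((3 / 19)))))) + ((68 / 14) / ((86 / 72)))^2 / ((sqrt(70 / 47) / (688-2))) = -2128 / 45 + 1498176 * sqrt(3290) / 9245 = 9247.81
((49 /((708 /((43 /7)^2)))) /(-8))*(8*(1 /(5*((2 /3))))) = -1849 /2360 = -0.78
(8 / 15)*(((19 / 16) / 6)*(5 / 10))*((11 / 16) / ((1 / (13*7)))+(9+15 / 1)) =5263 / 1152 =4.57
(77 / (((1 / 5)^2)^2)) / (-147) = -6875 / 21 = -327.38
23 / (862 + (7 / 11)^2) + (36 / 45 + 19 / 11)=637298 / 249535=2.55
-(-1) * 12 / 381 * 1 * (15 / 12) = 5 / 127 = 0.04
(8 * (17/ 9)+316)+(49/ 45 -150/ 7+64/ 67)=311.73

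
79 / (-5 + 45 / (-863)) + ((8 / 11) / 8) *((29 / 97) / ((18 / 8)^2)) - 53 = -25861861699 / 376821720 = -68.63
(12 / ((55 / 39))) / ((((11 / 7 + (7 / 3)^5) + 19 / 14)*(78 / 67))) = 1367604 / 13489355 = 0.10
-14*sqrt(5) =-31.30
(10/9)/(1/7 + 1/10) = 700/153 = 4.58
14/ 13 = 1.08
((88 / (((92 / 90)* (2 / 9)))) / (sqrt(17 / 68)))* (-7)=-5423.48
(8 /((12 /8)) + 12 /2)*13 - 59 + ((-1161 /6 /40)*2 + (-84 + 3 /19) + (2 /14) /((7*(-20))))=-115849 /22344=-5.18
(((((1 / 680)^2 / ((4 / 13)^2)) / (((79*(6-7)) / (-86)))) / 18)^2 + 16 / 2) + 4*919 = 101937608144089304649289 / 27670360516853760000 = 3684.00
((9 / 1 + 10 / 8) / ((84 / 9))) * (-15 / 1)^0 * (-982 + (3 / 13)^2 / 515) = -1078.45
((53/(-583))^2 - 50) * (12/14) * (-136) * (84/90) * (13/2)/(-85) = -1258192/3025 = -415.93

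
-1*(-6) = 6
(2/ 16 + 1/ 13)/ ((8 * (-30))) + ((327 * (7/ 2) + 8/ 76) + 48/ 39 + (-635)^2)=63922941627/ 158080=404370.84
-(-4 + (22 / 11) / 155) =618 / 155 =3.99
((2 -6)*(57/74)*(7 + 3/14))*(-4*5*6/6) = 115140/259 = 444.56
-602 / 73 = -8.25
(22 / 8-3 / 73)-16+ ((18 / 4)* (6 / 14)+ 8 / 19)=-424923 / 38836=-10.94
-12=-12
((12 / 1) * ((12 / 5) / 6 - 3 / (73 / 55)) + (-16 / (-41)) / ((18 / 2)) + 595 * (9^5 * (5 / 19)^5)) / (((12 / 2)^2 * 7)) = 14780206248248447 / 84040335241380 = 175.87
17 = 17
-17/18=-0.94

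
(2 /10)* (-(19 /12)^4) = -130321 /103680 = -1.26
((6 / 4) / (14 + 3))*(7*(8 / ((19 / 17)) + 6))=2625 / 323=8.13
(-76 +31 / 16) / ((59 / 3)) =-3555 / 944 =-3.77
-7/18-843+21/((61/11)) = -839.60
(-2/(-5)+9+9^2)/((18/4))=904/45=20.09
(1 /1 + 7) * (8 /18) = 32 /9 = 3.56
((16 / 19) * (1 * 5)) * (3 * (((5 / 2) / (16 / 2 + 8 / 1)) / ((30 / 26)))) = 65 / 38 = 1.71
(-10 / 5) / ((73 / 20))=-40 / 73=-0.55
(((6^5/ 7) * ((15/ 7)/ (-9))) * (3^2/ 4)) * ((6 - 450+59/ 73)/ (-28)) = -235853370/ 25039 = -9419.44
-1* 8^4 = -4096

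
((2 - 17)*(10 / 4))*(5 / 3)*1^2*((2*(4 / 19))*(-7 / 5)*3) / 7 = 300 / 19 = 15.79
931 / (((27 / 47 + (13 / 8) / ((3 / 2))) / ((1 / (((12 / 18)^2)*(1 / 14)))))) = 16540146 / 935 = 17690.00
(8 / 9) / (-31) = -8 / 279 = -0.03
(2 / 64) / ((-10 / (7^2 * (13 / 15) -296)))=3803 / 4800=0.79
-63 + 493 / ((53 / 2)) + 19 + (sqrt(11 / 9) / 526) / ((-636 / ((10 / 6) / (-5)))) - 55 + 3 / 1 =-4102 / 53 + sqrt(11) / 3010824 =-77.40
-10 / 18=-0.56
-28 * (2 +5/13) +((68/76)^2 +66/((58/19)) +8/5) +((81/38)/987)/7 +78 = 110491841401/3134313910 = 35.25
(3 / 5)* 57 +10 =221 / 5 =44.20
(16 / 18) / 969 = 0.00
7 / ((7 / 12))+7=19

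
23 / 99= 0.23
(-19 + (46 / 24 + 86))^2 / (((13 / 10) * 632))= 3419645 / 591552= 5.78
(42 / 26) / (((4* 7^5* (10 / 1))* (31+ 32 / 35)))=3 / 39845624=0.00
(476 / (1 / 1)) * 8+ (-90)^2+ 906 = 12814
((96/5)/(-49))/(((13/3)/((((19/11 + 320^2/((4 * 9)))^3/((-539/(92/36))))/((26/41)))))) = 984071003674291376/63132504435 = 15587390.56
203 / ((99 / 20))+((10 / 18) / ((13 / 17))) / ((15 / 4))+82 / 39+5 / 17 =220139 / 5049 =43.60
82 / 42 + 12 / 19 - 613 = -243556 / 399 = -610.42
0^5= 0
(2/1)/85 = 2/85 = 0.02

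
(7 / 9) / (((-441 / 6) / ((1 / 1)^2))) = -2 / 189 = -0.01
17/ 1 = 17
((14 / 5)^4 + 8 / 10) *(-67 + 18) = -3051.01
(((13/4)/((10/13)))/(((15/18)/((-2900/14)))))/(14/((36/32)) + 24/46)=-81.00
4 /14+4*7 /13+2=404 /91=4.44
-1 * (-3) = 3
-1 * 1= -1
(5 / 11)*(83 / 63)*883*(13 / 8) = 4763785 / 5544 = 859.27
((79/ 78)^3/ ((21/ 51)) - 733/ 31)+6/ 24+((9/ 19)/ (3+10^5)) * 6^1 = -4083882546867505/ 195663659333688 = -20.87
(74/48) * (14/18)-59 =-12485/216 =-57.80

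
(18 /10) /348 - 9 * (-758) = 3956763 /580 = 6822.01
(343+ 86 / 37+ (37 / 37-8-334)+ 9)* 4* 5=9860 / 37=266.49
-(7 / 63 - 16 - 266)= 2537 / 9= 281.89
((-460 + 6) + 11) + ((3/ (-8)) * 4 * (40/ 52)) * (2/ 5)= -5765/ 13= -443.46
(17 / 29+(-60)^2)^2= 10902909889 / 841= 12964221.03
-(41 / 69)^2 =-1681 / 4761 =-0.35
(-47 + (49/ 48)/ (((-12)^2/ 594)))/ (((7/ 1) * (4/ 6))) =-16431/ 1792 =-9.17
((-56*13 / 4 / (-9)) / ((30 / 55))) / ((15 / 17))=17017 / 405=42.02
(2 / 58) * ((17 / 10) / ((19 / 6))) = 51 / 2755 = 0.02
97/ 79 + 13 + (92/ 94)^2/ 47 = 116864216/ 8202017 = 14.25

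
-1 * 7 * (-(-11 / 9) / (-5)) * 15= 77 / 3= 25.67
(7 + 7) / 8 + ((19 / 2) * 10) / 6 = 211 / 12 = 17.58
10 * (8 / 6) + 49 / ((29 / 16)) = 40.37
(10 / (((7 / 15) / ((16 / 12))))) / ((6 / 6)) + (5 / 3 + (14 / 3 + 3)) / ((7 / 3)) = 32.57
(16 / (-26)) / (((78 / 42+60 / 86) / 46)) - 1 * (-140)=1288812 / 9997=128.92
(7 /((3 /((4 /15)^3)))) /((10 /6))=448 /16875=0.03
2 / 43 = 0.05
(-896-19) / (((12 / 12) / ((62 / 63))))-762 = -34912 / 21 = -1662.48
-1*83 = -83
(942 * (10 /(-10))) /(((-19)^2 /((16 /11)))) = -15072 /3971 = -3.80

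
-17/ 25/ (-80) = 0.01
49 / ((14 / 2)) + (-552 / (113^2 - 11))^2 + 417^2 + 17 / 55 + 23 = 389238419056922 / 2238040255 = 173919.31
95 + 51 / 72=2297 / 24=95.71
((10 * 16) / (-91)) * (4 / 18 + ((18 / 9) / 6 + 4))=-6560 / 819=-8.01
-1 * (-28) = 28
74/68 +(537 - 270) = 9115/34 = 268.09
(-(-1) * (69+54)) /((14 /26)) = 1599 /7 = 228.43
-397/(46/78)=-15483/23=-673.17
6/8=3/4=0.75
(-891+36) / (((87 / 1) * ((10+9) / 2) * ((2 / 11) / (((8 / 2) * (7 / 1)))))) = -4620 / 29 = -159.31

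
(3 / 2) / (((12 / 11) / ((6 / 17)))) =33 / 68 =0.49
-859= -859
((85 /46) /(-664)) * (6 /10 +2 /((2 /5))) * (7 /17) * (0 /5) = 0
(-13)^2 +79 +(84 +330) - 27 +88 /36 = 637.44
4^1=4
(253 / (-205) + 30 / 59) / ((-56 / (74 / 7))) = 0.14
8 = 8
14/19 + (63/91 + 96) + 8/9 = 218561/2223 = 98.32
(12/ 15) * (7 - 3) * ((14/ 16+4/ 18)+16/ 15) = 1558/ 225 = 6.92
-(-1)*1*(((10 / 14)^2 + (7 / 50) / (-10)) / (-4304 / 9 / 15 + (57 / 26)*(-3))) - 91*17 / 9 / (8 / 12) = -257.85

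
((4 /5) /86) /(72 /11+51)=22 /136095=0.00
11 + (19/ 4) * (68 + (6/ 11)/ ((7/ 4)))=25832/ 77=335.48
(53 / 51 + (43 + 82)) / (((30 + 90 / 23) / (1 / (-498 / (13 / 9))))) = -36961 / 3428730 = -0.01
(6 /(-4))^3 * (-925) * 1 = 24975 /8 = 3121.88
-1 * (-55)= 55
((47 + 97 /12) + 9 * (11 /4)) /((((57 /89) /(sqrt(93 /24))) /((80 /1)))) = 426310 * sqrt(62) /171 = 19630.22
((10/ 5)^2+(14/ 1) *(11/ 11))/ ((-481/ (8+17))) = -450/ 481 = -0.94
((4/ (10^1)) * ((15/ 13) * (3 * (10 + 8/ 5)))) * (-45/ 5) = -9396/ 65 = -144.55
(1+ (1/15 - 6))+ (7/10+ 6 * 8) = 1313/30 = 43.77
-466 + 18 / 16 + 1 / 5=-18587 / 40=-464.68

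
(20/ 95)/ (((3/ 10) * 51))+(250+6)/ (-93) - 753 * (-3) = 203327479/ 90117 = 2256.26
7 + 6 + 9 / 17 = 230 / 17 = 13.53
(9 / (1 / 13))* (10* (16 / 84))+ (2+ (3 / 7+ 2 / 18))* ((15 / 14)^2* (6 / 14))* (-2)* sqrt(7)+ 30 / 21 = 1570 / 7 - 6000* sqrt(7) / 2401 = 217.67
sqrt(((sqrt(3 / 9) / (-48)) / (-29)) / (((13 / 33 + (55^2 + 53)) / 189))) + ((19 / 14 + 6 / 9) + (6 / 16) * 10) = 3 * sqrt(269731) * 3^(1 / 4) / 406348 + 485 / 84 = 5.78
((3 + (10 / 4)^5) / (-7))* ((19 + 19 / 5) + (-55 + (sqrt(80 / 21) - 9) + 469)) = -6889719 / 1120 - 3221* sqrt(105) / 1176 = -6179.60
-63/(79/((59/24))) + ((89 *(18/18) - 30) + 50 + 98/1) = 129585/632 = 205.04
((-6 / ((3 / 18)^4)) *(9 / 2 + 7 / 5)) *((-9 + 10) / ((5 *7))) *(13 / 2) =-1491048 / 175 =-8520.27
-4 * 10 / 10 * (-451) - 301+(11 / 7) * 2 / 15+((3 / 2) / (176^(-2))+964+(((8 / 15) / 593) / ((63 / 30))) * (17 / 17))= 48931.21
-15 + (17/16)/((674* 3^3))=-4367503/291168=-15.00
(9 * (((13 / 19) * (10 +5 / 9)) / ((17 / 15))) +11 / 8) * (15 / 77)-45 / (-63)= 12.15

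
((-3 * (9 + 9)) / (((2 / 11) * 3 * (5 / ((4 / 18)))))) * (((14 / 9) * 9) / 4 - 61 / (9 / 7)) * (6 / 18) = 8701 / 135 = 64.45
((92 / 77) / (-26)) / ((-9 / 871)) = 3082 / 693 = 4.45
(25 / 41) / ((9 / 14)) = 350 / 369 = 0.95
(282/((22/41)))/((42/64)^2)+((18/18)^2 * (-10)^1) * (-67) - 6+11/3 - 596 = 2089133/1617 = 1291.98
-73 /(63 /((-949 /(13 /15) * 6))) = 53290 /7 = 7612.86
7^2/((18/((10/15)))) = 49/27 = 1.81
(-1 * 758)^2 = 574564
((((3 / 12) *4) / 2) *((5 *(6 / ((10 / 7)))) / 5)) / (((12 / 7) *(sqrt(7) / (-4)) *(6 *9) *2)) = -7 *sqrt(7) / 1080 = -0.02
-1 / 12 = -0.08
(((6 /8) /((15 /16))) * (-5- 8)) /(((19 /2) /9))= -936 /95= -9.85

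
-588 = -588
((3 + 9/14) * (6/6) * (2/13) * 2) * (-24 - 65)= -9078/91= -99.76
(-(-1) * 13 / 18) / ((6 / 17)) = 221 / 108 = 2.05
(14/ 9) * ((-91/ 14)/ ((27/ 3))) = -1.12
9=9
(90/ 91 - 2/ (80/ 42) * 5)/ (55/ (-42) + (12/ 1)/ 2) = -4653/ 5122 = -0.91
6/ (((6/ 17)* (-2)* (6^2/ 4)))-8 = -161/ 18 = -8.94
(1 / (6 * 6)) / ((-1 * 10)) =-1 / 360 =-0.00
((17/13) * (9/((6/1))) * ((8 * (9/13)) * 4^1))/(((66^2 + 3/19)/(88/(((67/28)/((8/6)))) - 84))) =-108962112/312390247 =-0.35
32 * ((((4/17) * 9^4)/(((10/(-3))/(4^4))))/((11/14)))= -4828671.45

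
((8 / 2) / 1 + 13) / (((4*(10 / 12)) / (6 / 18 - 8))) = -391 / 10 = -39.10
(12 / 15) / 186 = 2 / 465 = 0.00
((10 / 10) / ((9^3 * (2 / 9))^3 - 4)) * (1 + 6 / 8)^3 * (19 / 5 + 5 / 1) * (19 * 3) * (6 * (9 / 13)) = 5806647 / 2210792480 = 0.00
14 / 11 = 1.27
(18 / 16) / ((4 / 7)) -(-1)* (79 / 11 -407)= -140043 / 352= -397.85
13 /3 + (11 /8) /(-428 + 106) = 33455 /7728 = 4.33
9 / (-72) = -1 / 8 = -0.12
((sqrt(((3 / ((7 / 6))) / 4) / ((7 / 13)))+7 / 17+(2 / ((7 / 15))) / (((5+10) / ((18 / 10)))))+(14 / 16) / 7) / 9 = 5003 / 42840+sqrt(26) / 42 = 0.24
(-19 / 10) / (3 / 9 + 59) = -57 / 1780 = -0.03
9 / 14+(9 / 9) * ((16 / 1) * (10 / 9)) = 2321 / 126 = 18.42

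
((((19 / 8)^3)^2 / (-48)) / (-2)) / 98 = 47045881 / 2466250752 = 0.02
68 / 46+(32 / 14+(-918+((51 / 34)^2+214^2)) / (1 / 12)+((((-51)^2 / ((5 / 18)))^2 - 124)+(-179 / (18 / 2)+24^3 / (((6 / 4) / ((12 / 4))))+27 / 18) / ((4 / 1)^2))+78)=102261439184557 / 1159200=88217252.57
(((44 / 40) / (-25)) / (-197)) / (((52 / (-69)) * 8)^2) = 52371 / 8523008000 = 0.00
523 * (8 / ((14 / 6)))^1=12552 / 7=1793.14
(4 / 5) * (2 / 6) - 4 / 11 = -0.10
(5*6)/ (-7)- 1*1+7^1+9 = 75/ 7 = 10.71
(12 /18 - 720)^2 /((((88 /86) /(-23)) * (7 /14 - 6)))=2302868698 /1089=2114663.63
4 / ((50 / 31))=62 / 25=2.48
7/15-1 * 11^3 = -19958/15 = -1330.53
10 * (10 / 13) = 100 / 13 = 7.69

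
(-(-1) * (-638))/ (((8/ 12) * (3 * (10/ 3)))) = -957/ 10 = -95.70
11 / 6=1.83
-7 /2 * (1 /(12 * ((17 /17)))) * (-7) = 49 /24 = 2.04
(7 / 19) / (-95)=-7 / 1805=-0.00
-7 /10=-0.70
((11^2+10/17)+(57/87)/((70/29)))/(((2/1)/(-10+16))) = 365.58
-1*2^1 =-2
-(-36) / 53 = 36 / 53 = 0.68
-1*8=-8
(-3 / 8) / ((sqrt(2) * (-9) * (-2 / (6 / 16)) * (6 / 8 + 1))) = -sqrt(2) / 448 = -0.00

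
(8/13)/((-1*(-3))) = 8/39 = 0.21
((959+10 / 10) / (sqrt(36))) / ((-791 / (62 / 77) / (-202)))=2003840 / 60907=32.90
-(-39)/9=13/3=4.33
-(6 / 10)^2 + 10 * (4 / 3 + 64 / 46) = 46379 / 1725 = 26.89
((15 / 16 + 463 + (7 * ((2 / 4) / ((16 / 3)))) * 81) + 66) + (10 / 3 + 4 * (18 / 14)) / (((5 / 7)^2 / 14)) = 1957633 / 2400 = 815.68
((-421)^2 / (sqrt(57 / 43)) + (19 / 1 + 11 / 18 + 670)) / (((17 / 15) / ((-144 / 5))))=-25522704* sqrt(2451) / 323 -297912 / 17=-3929496.95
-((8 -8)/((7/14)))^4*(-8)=0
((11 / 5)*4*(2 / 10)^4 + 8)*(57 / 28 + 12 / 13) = 6743097 / 284375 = 23.71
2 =2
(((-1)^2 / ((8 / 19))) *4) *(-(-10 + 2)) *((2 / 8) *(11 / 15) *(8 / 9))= 1672 / 135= 12.39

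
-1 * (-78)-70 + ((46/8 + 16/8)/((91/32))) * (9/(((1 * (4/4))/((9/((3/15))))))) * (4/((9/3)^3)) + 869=94687/91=1040.52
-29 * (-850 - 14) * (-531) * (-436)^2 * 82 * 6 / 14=-622177565285376 / 7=-88882509326482.29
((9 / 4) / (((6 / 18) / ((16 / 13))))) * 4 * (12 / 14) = 2592 / 91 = 28.48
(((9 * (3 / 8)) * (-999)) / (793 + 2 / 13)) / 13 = -8991 / 27496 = -0.33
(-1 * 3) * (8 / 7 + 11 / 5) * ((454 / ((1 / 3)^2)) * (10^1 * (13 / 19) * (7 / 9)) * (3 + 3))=-24859224 / 19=-1308380.21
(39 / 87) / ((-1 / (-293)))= 3809 / 29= 131.34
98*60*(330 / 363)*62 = 3645600 / 11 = 331418.18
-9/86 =-0.10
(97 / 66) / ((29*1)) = 97 / 1914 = 0.05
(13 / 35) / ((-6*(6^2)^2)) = -13 / 272160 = -0.00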